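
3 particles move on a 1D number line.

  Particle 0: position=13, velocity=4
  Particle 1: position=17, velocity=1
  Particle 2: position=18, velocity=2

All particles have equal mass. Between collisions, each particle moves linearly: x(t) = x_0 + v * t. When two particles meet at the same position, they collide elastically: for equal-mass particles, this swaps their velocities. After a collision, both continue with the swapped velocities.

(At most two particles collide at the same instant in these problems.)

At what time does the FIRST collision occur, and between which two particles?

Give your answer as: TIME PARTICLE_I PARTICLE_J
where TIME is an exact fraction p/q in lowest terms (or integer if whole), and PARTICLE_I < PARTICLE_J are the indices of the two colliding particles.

Pair (0,1): pos 13,17 vel 4,1 -> gap=4, closing at 3/unit, collide at t=4/3
Pair (1,2): pos 17,18 vel 1,2 -> not approaching (rel speed -1 <= 0)
Earliest collision: t=4/3 between 0 and 1

Answer: 4/3 0 1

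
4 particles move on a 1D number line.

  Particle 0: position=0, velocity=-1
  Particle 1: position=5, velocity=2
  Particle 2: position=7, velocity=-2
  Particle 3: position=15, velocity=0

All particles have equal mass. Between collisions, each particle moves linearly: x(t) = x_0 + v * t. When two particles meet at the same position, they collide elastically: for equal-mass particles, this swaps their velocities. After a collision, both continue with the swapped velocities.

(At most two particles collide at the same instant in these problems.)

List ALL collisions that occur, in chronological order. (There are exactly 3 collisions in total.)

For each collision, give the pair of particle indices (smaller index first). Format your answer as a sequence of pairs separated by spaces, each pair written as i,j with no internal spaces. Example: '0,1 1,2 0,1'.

Collision at t=1/2: particles 1 and 2 swap velocities; positions: p0=-1/2 p1=6 p2=6 p3=15; velocities now: v0=-1 v1=-2 v2=2 v3=0
Collision at t=5: particles 2 and 3 swap velocities; positions: p0=-5 p1=-3 p2=15 p3=15; velocities now: v0=-1 v1=-2 v2=0 v3=2
Collision at t=7: particles 0 and 1 swap velocities; positions: p0=-7 p1=-7 p2=15 p3=19; velocities now: v0=-2 v1=-1 v2=0 v3=2

Answer: 1,2 2,3 0,1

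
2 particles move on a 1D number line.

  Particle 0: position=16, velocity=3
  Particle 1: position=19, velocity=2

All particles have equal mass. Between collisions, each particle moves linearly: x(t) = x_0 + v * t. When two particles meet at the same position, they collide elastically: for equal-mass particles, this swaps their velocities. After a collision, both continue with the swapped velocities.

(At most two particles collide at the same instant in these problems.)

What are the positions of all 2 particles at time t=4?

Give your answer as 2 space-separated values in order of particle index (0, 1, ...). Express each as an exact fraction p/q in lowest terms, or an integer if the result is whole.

Answer: 27 28

Derivation:
Collision at t=3: particles 0 and 1 swap velocities; positions: p0=25 p1=25; velocities now: v0=2 v1=3
Advance to t=4 (no further collisions before then); velocities: v0=2 v1=3; positions = 27 28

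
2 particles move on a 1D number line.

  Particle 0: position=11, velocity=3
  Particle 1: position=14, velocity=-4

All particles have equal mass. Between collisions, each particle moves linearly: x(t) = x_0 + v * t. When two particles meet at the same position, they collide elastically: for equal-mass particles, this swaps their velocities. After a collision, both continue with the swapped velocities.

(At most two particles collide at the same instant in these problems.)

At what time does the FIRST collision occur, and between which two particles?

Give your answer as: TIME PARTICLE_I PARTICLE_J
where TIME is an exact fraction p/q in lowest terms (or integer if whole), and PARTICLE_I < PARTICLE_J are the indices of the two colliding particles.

Answer: 3/7 0 1

Derivation:
Pair (0,1): pos 11,14 vel 3,-4 -> gap=3, closing at 7/unit, collide at t=3/7
Earliest collision: t=3/7 between 0 and 1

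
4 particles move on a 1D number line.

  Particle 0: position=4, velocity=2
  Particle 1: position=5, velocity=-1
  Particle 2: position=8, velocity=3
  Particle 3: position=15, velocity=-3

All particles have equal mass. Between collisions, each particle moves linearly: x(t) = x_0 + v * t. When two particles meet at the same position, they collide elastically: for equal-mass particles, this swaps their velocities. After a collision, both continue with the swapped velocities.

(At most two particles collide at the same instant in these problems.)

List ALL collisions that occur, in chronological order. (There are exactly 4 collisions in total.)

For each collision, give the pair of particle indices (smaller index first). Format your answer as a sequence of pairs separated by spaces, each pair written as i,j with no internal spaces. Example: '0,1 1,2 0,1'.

Answer: 0,1 2,3 1,2 0,1

Derivation:
Collision at t=1/3: particles 0 and 1 swap velocities; positions: p0=14/3 p1=14/3 p2=9 p3=14; velocities now: v0=-1 v1=2 v2=3 v3=-3
Collision at t=7/6: particles 2 and 3 swap velocities; positions: p0=23/6 p1=19/3 p2=23/2 p3=23/2; velocities now: v0=-1 v1=2 v2=-3 v3=3
Collision at t=11/5: particles 1 and 2 swap velocities; positions: p0=14/5 p1=42/5 p2=42/5 p3=73/5; velocities now: v0=-1 v1=-3 v2=2 v3=3
Collision at t=5: particles 0 and 1 swap velocities; positions: p0=0 p1=0 p2=14 p3=23; velocities now: v0=-3 v1=-1 v2=2 v3=3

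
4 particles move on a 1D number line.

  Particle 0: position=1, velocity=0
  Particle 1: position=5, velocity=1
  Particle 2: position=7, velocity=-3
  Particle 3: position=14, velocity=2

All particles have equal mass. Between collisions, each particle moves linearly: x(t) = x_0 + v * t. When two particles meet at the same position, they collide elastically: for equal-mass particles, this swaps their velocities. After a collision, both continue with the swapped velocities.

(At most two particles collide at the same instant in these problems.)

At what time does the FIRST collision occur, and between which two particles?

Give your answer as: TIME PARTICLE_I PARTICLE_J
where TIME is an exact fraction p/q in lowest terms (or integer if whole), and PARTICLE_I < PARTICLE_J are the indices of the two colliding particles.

Pair (0,1): pos 1,5 vel 0,1 -> not approaching (rel speed -1 <= 0)
Pair (1,2): pos 5,7 vel 1,-3 -> gap=2, closing at 4/unit, collide at t=1/2
Pair (2,3): pos 7,14 vel -3,2 -> not approaching (rel speed -5 <= 0)
Earliest collision: t=1/2 between 1 and 2

Answer: 1/2 1 2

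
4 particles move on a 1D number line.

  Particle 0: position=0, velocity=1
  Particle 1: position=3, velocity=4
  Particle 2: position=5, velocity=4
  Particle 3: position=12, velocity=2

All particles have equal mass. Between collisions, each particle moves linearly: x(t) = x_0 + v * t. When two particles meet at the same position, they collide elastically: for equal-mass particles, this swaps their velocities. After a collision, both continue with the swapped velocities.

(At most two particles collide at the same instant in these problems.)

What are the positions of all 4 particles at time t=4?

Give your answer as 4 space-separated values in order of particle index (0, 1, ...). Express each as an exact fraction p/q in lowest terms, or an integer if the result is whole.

Answer: 4 19 20 21

Derivation:
Collision at t=7/2: particles 2 and 3 swap velocities; positions: p0=7/2 p1=17 p2=19 p3=19; velocities now: v0=1 v1=4 v2=2 v3=4
Advance to t=4 (no further collisions before then); velocities: v0=1 v1=4 v2=2 v3=4; positions = 4 19 20 21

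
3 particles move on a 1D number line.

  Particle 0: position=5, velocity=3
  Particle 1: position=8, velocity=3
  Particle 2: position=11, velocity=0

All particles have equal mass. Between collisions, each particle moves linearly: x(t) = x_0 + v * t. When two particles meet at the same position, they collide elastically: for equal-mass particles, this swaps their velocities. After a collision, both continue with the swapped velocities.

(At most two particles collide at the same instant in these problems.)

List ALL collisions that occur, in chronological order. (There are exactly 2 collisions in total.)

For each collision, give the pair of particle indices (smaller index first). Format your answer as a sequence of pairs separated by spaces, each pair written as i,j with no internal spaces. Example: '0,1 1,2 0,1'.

Collision at t=1: particles 1 and 2 swap velocities; positions: p0=8 p1=11 p2=11; velocities now: v0=3 v1=0 v2=3
Collision at t=2: particles 0 and 1 swap velocities; positions: p0=11 p1=11 p2=14; velocities now: v0=0 v1=3 v2=3

Answer: 1,2 0,1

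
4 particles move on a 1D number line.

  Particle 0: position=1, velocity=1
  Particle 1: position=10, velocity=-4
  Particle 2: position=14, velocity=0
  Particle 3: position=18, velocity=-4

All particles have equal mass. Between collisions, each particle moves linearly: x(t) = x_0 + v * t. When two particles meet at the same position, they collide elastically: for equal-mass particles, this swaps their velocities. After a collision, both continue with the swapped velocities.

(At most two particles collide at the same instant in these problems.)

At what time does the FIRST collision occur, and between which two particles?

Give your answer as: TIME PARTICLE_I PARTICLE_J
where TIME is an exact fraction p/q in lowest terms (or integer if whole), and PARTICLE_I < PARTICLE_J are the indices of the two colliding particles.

Pair (0,1): pos 1,10 vel 1,-4 -> gap=9, closing at 5/unit, collide at t=9/5
Pair (1,2): pos 10,14 vel -4,0 -> not approaching (rel speed -4 <= 0)
Pair (2,3): pos 14,18 vel 0,-4 -> gap=4, closing at 4/unit, collide at t=1
Earliest collision: t=1 between 2 and 3

Answer: 1 2 3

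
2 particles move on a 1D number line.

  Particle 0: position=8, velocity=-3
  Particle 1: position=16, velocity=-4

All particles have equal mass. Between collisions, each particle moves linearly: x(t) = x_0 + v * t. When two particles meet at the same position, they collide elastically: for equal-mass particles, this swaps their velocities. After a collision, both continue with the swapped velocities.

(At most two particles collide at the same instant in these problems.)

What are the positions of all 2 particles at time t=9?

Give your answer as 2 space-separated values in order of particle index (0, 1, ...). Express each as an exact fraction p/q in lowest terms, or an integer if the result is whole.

Collision at t=8: particles 0 and 1 swap velocities; positions: p0=-16 p1=-16; velocities now: v0=-4 v1=-3
Advance to t=9 (no further collisions before then); velocities: v0=-4 v1=-3; positions = -20 -19

Answer: -20 -19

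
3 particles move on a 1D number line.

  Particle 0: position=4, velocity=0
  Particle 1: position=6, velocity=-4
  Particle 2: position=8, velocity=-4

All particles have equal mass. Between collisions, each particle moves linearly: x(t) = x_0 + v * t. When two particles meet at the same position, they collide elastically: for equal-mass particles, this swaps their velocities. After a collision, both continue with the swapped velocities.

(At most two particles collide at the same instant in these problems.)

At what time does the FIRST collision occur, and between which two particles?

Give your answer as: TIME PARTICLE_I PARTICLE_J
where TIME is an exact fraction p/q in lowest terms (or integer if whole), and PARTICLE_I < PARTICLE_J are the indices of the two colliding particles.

Pair (0,1): pos 4,6 vel 0,-4 -> gap=2, closing at 4/unit, collide at t=1/2
Pair (1,2): pos 6,8 vel -4,-4 -> not approaching (rel speed 0 <= 0)
Earliest collision: t=1/2 between 0 and 1

Answer: 1/2 0 1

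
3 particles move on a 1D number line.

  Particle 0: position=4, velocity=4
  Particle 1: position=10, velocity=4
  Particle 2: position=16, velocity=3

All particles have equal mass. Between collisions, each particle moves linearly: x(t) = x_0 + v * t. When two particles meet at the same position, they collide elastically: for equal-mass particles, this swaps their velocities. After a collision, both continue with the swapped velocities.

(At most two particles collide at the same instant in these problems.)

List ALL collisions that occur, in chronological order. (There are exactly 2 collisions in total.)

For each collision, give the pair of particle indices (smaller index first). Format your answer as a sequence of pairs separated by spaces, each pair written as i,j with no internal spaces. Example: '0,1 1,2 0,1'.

Collision at t=6: particles 1 and 2 swap velocities; positions: p0=28 p1=34 p2=34; velocities now: v0=4 v1=3 v2=4
Collision at t=12: particles 0 and 1 swap velocities; positions: p0=52 p1=52 p2=58; velocities now: v0=3 v1=4 v2=4

Answer: 1,2 0,1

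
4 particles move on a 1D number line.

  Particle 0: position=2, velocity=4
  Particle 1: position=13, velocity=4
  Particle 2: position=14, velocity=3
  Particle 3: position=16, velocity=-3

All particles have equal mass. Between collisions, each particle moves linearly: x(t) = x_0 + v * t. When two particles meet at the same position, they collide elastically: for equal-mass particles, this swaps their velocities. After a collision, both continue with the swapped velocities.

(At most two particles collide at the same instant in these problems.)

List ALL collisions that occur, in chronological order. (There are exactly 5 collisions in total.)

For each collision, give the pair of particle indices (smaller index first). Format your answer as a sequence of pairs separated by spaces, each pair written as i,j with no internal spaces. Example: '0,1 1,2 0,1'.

Answer: 2,3 1,2 2,3 0,1 1,2

Derivation:
Collision at t=1/3: particles 2 and 3 swap velocities; positions: p0=10/3 p1=43/3 p2=15 p3=15; velocities now: v0=4 v1=4 v2=-3 v3=3
Collision at t=3/7: particles 1 and 2 swap velocities; positions: p0=26/7 p1=103/7 p2=103/7 p3=107/7; velocities now: v0=4 v1=-3 v2=4 v3=3
Collision at t=1: particles 2 and 3 swap velocities; positions: p0=6 p1=13 p2=17 p3=17; velocities now: v0=4 v1=-3 v2=3 v3=4
Collision at t=2: particles 0 and 1 swap velocities; positions: p0=10 p1=10 p2=20 p3=21; velocities now: v0=-3 v1=4 v2=3 v3=4
Collision at t=12: particles 1 and 2 swap velocities; positions: p0=-20 p1=50 p2=50 p3=61; velocities now: v0=-3 v1=3 v2=4 v3=4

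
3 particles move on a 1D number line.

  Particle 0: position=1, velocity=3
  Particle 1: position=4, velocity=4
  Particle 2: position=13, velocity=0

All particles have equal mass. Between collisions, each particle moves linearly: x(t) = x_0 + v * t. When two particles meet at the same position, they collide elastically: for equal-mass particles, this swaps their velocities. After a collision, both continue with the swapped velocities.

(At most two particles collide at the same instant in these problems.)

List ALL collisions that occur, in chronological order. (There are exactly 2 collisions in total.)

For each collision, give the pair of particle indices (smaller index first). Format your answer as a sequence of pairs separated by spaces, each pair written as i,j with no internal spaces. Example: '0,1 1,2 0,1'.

Answer: 1,2 0,1

Derivation:
Collision at t=9/4: particles 1 and 2 swap velocities; positions: p0=31/4 p1=13 p2=13; velocities now: v0=3 v1=0 v2=4
Collision at t=4: particles 0 and 1 swap velocities; positions: p0=13 p1=13 p2=20; velocities now: v0=0 v1=3 v2=4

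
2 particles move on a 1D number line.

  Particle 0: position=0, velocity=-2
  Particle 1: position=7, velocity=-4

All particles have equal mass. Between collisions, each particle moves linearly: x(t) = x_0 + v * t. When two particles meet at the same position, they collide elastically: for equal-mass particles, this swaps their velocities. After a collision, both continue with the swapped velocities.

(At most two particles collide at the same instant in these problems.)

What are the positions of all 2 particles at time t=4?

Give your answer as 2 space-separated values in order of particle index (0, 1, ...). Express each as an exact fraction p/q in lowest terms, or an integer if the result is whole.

Collision at t=7/2: particles 0 and 1 swap velocities; positions: p0=-7 p1=-7; velocities now: v0=-4 v1=-2
Advance to t=4 (no further collisions before then); velocities: v0=-4 v1=-2; positions = -9 -8

Answer: -9 -8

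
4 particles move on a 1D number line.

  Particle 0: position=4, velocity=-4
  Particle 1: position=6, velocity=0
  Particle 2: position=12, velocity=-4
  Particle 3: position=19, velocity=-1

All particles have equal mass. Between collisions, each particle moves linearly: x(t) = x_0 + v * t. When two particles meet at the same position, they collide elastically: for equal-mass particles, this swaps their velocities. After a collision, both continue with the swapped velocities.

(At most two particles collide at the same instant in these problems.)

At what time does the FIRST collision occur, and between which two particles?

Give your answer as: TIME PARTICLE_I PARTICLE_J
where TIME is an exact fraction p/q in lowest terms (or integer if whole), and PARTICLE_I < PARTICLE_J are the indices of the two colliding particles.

Answer: 3/2 1 2

Derivation:
Pair (0,1): pos 4,6 vel -4,0 -> not approaching (rel speed -4 <= 0)
Pair (1,2): pos 6,12 vel 0,-4 -> gap=6, closing at 4/unit, collide at t=3/2
Pair (2,3): pos 12,19 vel -4,-1 -> not approaching (rel speed -3 <= 0)
Earliest collision: t=3/2 between 1 and 2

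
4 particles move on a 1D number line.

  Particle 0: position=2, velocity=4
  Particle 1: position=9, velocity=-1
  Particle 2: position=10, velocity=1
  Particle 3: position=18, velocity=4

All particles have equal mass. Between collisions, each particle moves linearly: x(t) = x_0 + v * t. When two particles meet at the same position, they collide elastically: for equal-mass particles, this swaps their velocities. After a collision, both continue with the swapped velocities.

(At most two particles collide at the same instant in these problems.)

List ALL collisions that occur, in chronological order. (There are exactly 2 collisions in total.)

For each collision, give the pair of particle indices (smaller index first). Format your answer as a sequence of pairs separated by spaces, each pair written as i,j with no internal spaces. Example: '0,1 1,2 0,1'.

Collision at t=7/5: particles 0 and 1 swap velocities; positions: p0=38/5 p1=38/5 p2=57/5 p3=118/5; velocities now: v0=-1 v1=4 v2=1 v3=4
Collision at t=8/3: particles 1 and 2 swap velocities; positions: p0=19/3 p1=38/3 p2=38/3 p3=86/3; velocities now: v0=-1 v1=1 v2=4 v3=4

Answer: 0,1 1,2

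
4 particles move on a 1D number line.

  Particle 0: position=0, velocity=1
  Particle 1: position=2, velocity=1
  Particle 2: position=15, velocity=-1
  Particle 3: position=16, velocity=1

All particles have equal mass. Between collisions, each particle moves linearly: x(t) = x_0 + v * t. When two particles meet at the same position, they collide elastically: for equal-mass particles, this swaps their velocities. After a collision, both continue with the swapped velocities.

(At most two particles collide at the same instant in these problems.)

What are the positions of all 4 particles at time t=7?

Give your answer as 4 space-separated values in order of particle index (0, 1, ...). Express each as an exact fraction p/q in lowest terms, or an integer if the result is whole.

Answer: 7 8 9 23

Derivation:
Collision at t=13/2: particles 1 and 2 swap velocities; positions: p0=13/2 p1=17/2 p2=17/2 p3=45/2; velocities now: v0=1 v1=-1 v2=1 v3=1
Advance to t=7 (no further collisions before then); velocities: v0=1 v1=-1 v2=1 v3=1; positions = 7 8 9 23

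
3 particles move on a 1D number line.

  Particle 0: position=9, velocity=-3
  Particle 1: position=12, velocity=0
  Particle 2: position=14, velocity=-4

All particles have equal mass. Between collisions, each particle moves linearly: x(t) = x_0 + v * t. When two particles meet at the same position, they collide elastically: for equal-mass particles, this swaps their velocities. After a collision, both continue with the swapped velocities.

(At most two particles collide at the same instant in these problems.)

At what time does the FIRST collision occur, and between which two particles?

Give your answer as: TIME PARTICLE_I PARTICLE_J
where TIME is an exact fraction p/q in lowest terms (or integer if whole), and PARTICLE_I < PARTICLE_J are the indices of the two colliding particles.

Pair (0,1): pos 9,12 vel -3,0 -> not approaching (rel speed -3 <= 0)
Pair (1,2): pos 12,14 vel 0,-4 -> gap=2, closing at 4/unit, collide at t=1/2
Earliest collision: t=1/2 between 1 and 2

Answer: 1/2 1 2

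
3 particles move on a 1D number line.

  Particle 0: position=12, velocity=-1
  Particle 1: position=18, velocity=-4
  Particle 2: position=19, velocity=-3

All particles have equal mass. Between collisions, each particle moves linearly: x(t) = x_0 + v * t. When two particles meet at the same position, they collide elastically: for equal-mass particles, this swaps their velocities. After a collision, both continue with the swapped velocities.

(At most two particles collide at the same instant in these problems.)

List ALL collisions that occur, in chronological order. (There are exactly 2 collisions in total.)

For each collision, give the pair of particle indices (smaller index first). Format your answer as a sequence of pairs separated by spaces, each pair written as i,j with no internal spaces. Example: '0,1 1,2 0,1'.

Collision at t=2: particles 0 and 1 swap velocities; positions: p0=10 p1=10 p2=13; velocities now: v0=-4 v1=-1 v2=-3
Collision at t=7/2: particles 1 and 2 swap velocities; positions: p0=4 p1=17/2 p2=17/2; velocities now: v0=-4 v1=-3 v2=-1

Answer: 0,1 1,2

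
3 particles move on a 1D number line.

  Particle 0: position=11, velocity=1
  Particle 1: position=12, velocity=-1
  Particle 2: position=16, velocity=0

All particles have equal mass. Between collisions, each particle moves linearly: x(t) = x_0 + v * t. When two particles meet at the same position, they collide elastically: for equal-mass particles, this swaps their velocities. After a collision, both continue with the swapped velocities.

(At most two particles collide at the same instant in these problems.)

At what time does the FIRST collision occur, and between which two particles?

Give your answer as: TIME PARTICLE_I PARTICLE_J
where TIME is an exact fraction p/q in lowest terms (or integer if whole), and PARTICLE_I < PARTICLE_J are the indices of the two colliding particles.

Pair (0,1): pos 11,12 vel 1,-1 -> gap=1, closing at 2/unit, collide at t=1/2
Pair (1,2): pos 12,16 vel -1,0 -> not approaching (rel speed -1 <= 0)
Earliest collision: t=1/2 between 0 and 1

Answer: 1/2 0 1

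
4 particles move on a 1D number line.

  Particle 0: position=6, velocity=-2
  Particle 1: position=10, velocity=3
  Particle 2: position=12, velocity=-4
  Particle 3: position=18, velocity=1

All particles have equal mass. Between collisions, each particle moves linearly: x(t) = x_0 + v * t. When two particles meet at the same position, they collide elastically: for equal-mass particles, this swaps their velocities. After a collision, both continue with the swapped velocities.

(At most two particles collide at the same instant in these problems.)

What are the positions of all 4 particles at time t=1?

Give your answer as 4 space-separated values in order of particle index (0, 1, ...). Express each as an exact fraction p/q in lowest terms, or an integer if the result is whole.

Answer: 4 8 13 19

Derivation:
Collision at t=2/7: particles 1 and 2 swap velocities; positions: p0=38/7 p1=76/7 p2=76/7 p3=128/7; velocities now: v0=-2 v1=-4 v2=3 v3=1
Advance to t=1 (no further collisions before then); velocities: v0=-2 v1=-4 v2=3 v3=1; positions = 4 8 13 19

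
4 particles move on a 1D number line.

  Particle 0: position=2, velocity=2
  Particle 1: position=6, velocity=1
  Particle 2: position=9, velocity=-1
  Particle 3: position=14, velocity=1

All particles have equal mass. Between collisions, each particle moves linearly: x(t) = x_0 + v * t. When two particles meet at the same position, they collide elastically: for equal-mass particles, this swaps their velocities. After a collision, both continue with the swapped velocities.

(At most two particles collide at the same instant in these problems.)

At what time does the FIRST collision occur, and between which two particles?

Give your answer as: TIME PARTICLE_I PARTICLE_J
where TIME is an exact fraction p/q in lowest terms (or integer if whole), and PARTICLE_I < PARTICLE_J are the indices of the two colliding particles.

Pair (0,1): pos 2,6 vel 2,1 -> gap=4, closing at 1/unit, collide at t=4
Pair (1,2): pos 6,9 vel 1,-1 -> gap=3, closing at 2/unit, collide at t=3/2
Pair (2,3): pos 9,14 vel -1,1 -> not approaching (rel speed -2 <= 0)
Earliest collision: t=3/2 between 1 and 2

Answer: 3/2 1 2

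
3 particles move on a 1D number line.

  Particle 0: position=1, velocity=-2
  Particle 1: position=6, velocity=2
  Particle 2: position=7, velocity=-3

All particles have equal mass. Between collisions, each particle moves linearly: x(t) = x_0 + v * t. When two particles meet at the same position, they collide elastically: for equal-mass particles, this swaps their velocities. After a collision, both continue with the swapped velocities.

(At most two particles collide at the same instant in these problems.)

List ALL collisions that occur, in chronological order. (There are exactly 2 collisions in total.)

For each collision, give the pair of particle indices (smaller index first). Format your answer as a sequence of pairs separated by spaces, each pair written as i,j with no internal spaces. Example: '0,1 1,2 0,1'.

Answer: 1,2 0,1

Derivation:
Collision at t=1/5: particles 1 and 2 swap velocities; positions: p0=3/5 p1=32/5 p2=32/5; velocities now: v0=-2 v1=-3 v2=2
Collision at t=6: particles 0 and 1 swap velocities; positions: p0=-11 p1=-11 p2=18; velocities now: v0=-3 v1=-2 v2=2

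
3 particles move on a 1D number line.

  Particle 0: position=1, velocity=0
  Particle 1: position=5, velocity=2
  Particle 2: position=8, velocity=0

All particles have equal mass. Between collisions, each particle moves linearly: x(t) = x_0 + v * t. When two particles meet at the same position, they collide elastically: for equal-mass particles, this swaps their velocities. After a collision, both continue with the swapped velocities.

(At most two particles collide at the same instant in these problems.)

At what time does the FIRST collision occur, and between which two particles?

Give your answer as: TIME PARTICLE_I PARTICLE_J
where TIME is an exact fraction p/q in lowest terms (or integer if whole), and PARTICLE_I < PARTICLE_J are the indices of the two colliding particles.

Answer: 3/2 1 2

Derivation:
Pair (0,1): pos 1,5 vel 0,2 -> not approaching (rel speed -2 <= 0)
Pair (1,2): pos 5,8 vel 2,0 -> gap=3, closing at 2/unit, collide at t=3/2
Earliest collision: t=3/2 between 1 and 2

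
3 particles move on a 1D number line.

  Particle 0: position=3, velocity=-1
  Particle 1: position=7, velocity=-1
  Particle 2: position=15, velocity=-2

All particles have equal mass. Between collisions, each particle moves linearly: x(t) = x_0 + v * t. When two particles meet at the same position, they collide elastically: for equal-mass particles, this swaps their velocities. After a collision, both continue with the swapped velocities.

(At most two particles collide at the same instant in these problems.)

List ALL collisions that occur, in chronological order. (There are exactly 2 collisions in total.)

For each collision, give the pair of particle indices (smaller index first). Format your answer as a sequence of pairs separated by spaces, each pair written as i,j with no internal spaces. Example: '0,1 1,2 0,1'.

Collision at t=8: particles 1 and 2 swap velocities; positions: p0=-5 p1=-1 p2=-1; velocities now: v0=-1 v1=-2 v2=-1
Collision at t=12: particles 0 and 1 swap velocities; positions: p0=-9 p1=-9 p2=-5; velocities now: v0=-2 v1=-1 v2=-1

Answer: 1,2 0,1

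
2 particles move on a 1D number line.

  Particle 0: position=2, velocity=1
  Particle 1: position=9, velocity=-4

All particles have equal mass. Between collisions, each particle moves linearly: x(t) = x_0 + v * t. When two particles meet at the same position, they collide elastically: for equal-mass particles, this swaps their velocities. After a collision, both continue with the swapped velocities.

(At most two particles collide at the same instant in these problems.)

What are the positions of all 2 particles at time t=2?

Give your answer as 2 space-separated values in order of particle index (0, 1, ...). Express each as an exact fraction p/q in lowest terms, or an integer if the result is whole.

Collision at t=7/5: particles 0 and 1 swap velocities; positions: p0=17/5 p1=17/5; velocities now: v0=-4 v1=1
Advance to t=2 (no further collisions before then); velocities: v0=-4 v1=1; positions = 1 4

Answer: 1 4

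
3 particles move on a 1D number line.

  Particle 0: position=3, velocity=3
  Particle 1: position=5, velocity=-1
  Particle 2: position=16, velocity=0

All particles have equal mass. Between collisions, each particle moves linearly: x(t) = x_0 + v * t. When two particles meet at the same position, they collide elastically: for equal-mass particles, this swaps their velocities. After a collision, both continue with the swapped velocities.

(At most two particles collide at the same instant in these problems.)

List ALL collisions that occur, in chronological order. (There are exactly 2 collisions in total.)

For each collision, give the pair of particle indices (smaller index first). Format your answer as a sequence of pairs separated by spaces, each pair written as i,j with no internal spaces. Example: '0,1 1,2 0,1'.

Answer: 0,1 1,2

Derivation:
Collision at t=1/2: particles 0 and 1 swap velocities; positions: p0=9/2 p1=9/2 p2=16; velocities now: v0=-1 v1=3 v2=0
Collision at t=13/3: particles 1 and 2 swap velocities; positions: p0=2/3 p1=16 p2=16; velocities now: v0=-1 v1=0 v2=3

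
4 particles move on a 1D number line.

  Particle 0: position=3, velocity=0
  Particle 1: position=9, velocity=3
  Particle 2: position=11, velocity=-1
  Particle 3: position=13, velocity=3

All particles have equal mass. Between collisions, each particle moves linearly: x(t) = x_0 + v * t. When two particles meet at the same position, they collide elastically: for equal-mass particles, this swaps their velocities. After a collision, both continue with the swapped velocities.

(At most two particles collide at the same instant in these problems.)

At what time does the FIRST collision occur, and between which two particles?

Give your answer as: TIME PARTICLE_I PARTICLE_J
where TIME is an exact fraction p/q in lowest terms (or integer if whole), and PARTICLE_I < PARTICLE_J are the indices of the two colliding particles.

Pair (0,1): pos 3,9 vel 0,3 -> not approaching (rel speed -3 <= 0)
Pair (1,2): pos 9,11 vel 3,-1 -> gap=2, closing at 4/unit, collide at t=1/2
Pair (2,3): pos 11,13 vel -1,3 -> not approaching (rel speed -4 <= 0)
Earliest collision: t=1/2 between 1 and 2

Answer: 1/2 1 2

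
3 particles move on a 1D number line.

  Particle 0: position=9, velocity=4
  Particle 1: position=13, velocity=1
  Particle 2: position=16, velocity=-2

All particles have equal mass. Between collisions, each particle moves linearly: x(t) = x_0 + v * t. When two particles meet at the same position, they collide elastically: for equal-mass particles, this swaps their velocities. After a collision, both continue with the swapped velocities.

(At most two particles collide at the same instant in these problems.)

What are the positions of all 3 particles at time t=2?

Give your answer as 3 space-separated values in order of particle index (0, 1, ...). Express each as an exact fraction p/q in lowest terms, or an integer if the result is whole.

Answer: 12 15 17

Derivation:
Collision at t=1: particles 1 and 2 swap velocities; positions: p0=13 p1=14 p2=14; velocities now: v0=4 v1=-2 v2=1
Collision at t=7/6: particles 0 and 1 swap velocities; positions: p0=41/3 p1=41/3 p2=85/6; velocities now: v0=-2 v1=4 v2=1
Collision at t=4/3: particles 1 and 2 swap velocities; positions: p0=40/3 p1=43/3 p2=43/3; velocities now: v0=-2 v1=1 v2=4
Advance to t=2 (no further collisions before then); velocities: v0=-2 v1=1 v2=4; positions = 12 15 17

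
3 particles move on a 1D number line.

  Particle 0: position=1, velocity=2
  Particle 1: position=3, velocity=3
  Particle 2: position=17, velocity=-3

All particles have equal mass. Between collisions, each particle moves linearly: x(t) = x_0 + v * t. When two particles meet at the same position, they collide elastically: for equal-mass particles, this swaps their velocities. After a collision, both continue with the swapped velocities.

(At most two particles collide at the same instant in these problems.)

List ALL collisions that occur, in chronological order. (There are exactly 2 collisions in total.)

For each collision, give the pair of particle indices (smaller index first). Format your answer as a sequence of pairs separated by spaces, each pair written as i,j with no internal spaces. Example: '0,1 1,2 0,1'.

Answer: 1,2 0,1

Derivation:
Collision at t=7/3: particles 1 and 2 swap velocities; positions: p0=17/3 p1=10 p2=10; velocities now: v0=2 v1=-3 v2=3
Collision at t=16/5: particles 0 and 1 swap velocities; positions: p0=37/5 p1=37/5 p2=63/5; velocities now: v0=-3 v1=2 v2=3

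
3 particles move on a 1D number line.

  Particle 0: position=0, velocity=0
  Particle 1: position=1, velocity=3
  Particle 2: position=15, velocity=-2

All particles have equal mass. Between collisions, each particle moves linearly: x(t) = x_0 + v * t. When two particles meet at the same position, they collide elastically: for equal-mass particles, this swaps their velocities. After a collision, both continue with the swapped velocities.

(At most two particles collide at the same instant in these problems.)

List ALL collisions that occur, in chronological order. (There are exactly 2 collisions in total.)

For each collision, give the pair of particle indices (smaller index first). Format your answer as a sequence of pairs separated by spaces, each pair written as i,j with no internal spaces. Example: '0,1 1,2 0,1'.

Collision at t=14/5: particles 1 and 2 swap velocities; positions: p0=0 p1=47/5 p2=47/5; velocities now: v0=0 v1=-2 v2=3
Collision at t=15/2: particles 0 and 1 swap velocities; positions: p0=0 p1=0 p2=47/2; velocities now: v0=-2 v1=0 v2=3

Answer: 1,2 0,1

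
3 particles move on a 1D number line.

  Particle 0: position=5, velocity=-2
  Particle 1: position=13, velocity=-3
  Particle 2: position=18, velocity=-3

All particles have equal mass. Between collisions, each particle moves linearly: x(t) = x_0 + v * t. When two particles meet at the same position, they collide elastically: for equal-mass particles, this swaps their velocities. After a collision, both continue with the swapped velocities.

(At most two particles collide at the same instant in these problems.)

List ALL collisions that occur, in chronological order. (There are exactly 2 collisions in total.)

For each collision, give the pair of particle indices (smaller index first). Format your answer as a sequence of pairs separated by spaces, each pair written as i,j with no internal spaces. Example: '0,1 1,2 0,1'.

Collision at t=8: particles 0 and 1 swap velocities; positions: p0=-11 p1=-11 p2=-6; velocities now: v0=-3 v1=-2 v2=-3
Collision at t=13: particles 1 and 2 swap velocities; positions: p0=-26 p1=-21 p2=-21; velocities now: v0=-3 v1=-3 v2=-2

Answer: 0,1 1,2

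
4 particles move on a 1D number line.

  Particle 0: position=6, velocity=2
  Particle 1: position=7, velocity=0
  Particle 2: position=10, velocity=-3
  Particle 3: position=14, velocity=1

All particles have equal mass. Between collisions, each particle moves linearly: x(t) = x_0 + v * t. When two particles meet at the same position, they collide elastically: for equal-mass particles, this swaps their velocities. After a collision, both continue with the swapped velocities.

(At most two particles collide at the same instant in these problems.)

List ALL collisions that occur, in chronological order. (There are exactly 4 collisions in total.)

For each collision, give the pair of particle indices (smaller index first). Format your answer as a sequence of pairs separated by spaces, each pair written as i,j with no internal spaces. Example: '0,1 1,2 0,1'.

Collision at t=1/2: particles 0 and 1 swap velocities; positions: p0=7 p1=7 p2=17/2 p3=29/2; velocities now: v0=0 v1=2 v2=-3 v3=1
Collision at t=4/5: particles 1 and 2 swap velocities; positions: p0=7 p1=38/5 p2=38/5 p3=74/5; velocities now: v0=0 v1=-3 v2=2 v3=1
Collision at t=1: particles 0 and 1 swap velocities; positions: p0=7 p1=7 p2=8 p3=15; velocities now: v0=-3 v1=0 v2=2 v3=1
Collision at t=8: particles 2 and 3 swap velocities; positions: p0=-14 p1=7 p2=22 p3=22; velocities now: v0=-3 v1=0 v2=1 v3=2

Answer: 0,1 1,2 0,1 2,3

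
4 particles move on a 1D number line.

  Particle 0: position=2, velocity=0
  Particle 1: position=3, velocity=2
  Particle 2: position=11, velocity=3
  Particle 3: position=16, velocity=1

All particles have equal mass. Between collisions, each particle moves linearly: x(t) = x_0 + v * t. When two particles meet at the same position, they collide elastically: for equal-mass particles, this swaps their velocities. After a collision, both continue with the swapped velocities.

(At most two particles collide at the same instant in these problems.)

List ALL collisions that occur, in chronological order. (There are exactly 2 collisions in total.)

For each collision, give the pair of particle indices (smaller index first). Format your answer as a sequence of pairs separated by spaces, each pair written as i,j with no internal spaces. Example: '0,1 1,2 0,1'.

Answer: 2,3 1,2

Derivation:
Collision at t=5/2: particles 2 and 3 swap velocities; positions: p0=2 p1=8 p2=37/2 p3=37/2; velocities now: v0=0 v1=2 v2=1 v3=3
Collision at t=13: particles 1 and 2 swap velocities; positions: p0=2 p1=29 p2=29 p3=50; velocities now: v0=0 v1=1 v2=2 v3=3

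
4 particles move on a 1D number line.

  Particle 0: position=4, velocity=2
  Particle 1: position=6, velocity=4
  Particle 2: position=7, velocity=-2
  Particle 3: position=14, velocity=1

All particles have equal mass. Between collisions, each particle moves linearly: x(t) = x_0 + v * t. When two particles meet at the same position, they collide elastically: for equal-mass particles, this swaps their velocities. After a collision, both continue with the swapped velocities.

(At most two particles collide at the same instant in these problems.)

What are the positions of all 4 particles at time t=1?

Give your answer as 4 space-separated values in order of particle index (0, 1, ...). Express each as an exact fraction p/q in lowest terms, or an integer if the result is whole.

Answer: 5 6 10 15

Derivation:
Collision at t=1/6: particles 1 and 2 swap velocities; positions: p0=13/3 p1=20/3 p2=20/3 p3=85/6; velocities now: v0=2 v1=-2 v2=4 v3=1
Collision at t=3/4: particles 0 and 1 swap velocities; positions: p0=11/2 p1=11/2 p2=9 p3=59/4; velocities now: v0=-2 v1=2 v2=4 v3=1
Advance to t=1 (no further collisions before then); velocities: v0=-2 v1=2 v2=4 v3=1; positions = 5 6 10 15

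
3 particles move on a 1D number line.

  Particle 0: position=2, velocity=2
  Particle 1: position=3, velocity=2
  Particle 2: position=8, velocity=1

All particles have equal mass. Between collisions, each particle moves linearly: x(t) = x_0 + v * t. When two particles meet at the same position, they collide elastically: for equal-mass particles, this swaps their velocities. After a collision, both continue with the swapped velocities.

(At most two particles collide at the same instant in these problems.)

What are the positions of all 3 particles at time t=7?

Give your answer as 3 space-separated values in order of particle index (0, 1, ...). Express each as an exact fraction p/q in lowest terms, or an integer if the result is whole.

Collision at t=5: particles 1 and 2 swap velocities; positions: p0=12 p1=13 p2=13; velocities now: v0=2 v1=1 v2=2
Collision at t=6: particles 0 and 1 swap velocities; positions: p0=14 p1=14 p2=15; velocities now: v0=1 v1=2 v2=2
Advance to t=7 (no further collisions before then); velocities: v0=1 v1=2 v2=2; positions = 15 16 17

Answer: 15 16 17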